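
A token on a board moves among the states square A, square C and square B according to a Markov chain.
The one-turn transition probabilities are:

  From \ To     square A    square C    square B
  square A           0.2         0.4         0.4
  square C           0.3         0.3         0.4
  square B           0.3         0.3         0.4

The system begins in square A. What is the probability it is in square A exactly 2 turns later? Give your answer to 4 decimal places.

0.2800

Sum over the intermediate state after 1 turn:
P = P(square A→square A)·P(square A→square A) + P(square A→square C)·P(square C→square A) + P(square A→square B)·P(square B→square A)
  = 0.2×0.2 + 0.4×0.3 + 0.4×0.3
  = 0.0400 + 0.1200 + 0.1200 = 0.2800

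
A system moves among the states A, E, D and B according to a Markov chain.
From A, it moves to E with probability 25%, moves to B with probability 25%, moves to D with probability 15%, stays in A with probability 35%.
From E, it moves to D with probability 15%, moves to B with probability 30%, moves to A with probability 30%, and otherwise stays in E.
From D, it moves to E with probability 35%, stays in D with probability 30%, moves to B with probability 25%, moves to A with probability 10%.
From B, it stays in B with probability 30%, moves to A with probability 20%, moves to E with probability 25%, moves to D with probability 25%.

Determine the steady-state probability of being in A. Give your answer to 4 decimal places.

0.2426

Let the stationary distribution be π with π = πP and π_1 + π_2 + π_3 + π_4 = 1.
π_1 = 0.35·π_1 + 0.3·π_2 + 0.1·π_3 + 0.2·π_4
π_2 = 0.25·π_1 + 0.25·π_2 + 0.35·π_3 + 0.25·π_4
π_3 = 0.15·π_1 + 0.15·π_2 + 0.3·π_3 + 0.25·π_4
Solving with the normalization constraint gives π = (0.2426, 0.2709, 0.2091, 0.2774).
So the stationary probability of A is 0.2426.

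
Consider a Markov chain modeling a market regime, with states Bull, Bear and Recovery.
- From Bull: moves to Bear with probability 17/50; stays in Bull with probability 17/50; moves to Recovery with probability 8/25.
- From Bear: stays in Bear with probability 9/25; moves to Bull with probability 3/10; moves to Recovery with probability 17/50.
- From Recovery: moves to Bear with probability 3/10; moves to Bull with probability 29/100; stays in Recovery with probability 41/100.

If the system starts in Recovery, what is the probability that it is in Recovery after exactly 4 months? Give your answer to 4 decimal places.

0.3590

Propagate the distribution vector 4 months from Recovery.
After 0 months: (0.0000, 0.0000, 1.0000)
After 1 month: (0.2900, 0.3000, 0.4100)
After 2 months: (0.3075, 0.3296, 0.3629)
After 3 months: (0.3087, 0.3321, 0.3593)
After 4 months: (0.3088, 0.3323, 0.3590)
P(in Recovery after 4 months) = 0.3590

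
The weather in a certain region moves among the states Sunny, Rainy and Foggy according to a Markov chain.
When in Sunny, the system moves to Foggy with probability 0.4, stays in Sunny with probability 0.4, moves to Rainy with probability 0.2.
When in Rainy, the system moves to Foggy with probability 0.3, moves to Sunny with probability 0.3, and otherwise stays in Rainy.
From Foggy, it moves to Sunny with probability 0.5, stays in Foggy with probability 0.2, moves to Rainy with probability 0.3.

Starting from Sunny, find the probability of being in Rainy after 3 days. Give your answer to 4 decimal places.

Propagate the distribution vector 3 days from Sunny.
After 0 days: (1.0000, 0.0000, 0.0000)
After 1 day: (0.4000, 0.2000, 0.4000)
After 2 days: (0.4200, 0.2800, 0.3000)
After 3 days: (0.4020, 0.2860, 0.3120)
P(in Rainy after 3 days) = 0.2860

0.2860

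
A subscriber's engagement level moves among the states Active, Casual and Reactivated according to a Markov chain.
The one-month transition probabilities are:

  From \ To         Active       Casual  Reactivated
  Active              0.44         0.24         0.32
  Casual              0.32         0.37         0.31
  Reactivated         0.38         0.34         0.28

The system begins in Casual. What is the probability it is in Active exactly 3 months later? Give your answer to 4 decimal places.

Propagate the distribution vector 3 months from Casual.
After 0 months: (0.0000, 1.0000, 0.0000)
After 1 month: (0.3200, 0.3700, 0.3100)
After 2 months: (0.3770, 0.3191, 0.3039)
After 3 months: (0.3835, 0.3119, 0.3047)
P(in Active after 3 months) = 0.3835

0.3835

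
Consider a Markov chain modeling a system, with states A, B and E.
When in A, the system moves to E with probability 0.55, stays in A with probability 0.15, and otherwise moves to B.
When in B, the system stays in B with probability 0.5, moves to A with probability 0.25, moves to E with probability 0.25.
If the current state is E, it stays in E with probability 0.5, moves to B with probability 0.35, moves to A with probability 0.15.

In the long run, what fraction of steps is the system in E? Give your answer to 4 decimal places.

Let the stationary distribution be π with π = πP and π_1 + π_2 + π_3 = 1.
π_1 = 0.15·π_1 + 0.25·π_2 + 0.15·π_3
π_2 = 0.3·π_1 + 0.5·π_2 + 0.35·π_3
Solving with the normalization constraint gives π = (0.1901, 0.4006, 0.4094).
So the stationary probability of E is 0.4094.

0.4094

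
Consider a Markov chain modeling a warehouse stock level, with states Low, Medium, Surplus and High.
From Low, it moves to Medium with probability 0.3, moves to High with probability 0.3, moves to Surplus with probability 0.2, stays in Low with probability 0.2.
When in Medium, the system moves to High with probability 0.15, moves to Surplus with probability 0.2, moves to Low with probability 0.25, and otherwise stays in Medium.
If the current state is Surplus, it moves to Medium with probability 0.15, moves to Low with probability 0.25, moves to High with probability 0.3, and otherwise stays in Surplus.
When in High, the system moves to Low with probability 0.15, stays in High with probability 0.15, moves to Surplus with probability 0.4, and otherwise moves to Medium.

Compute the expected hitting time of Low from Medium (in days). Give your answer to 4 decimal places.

4.3284

Let t(s) be the expected number of days to first reach Low from state s, with t(Low) = 0. Conditioning on the first day:
t(Medium) = 1 + 0.4·t(Medium) + 0.2·t(Surplus) + 0.15·t(High)
t(Surplus) = 1 + 0.15·t(Medium) + 0.3·t(Surplus) + 0.3·t(High)
t(High) = 1 + 0.3·t(Medium) + 0.4·t(Surplus) + 0.15·t(High)
Solving: t(Medium) = 4.3284, t(Surplus) = 4.4030, t(High) = 4.7761.
Expected days from Medium to Low: 4.3284.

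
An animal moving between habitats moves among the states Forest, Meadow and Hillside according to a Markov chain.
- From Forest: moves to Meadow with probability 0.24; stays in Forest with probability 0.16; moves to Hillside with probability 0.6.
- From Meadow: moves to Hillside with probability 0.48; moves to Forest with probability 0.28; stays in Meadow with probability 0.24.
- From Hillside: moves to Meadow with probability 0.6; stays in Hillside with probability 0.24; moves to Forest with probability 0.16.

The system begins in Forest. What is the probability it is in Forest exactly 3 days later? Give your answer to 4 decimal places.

Propagate the distribution vector 3 days from Forest.
After 0 days: (1.0000, 0.0000, 0.0000)
After 1 day: (0.1600, 0.2400, 0.6000)
After 2 days: (0.1888, 0.4560, 0.3552)
After 3 days: (0.2147, 0.3679, 0.4174)
P(in Forest after 3 days) = 0.2147

0.2147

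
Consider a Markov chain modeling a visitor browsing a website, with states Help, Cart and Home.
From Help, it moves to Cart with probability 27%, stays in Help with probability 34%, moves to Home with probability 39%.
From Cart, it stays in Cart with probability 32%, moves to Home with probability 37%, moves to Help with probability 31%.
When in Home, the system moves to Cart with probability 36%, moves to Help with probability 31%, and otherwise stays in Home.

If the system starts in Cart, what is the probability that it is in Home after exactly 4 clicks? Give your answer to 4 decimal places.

0.3619

Propagate the distribution vector 4 clicks from Cart.
After 0 clicks: (0.0000, 1.0000, 0.0000)
After 1 click: (0.3100, 0.3200, 0.3700)
After 2 clicks: (0.3193, 0.3193, 0.3614)
After 3 clicks: (0.3196, 0.3185, 0.3619)
After 4 clicks: (0.3196, 0.3185, 0.3619)
P(in Home after 4 clicks) = 0.3619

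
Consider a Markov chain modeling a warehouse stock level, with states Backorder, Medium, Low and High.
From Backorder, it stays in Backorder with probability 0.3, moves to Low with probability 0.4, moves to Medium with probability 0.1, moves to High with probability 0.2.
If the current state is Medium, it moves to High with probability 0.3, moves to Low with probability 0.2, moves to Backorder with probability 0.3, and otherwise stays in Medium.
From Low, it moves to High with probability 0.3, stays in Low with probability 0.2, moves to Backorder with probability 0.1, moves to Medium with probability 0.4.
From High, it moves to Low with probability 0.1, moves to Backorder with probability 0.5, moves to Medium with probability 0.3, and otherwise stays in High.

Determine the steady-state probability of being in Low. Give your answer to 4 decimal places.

0.2370

Let the stationary distribution be π with π = πP and π_1 + π_2 + π_3 + π_4 = 1.
π_1 = 0.3·π_1 + 0.3·π_2 + 0.1·π_3 + 0.5·π_4
π_2 = 0.1·π_1 + 0.2·π_2 + 0.4·π_3 + 0.3·π_4
π_3 = 0.4·π_1 + 0.2·π_2 + 0.2·π_3 + 0.1·π_4
Solving with the normalization constraint gives π = (0.2976, 0.2402, 0.2370, 0.2252).
So the stationary probability of Low is 0.2370.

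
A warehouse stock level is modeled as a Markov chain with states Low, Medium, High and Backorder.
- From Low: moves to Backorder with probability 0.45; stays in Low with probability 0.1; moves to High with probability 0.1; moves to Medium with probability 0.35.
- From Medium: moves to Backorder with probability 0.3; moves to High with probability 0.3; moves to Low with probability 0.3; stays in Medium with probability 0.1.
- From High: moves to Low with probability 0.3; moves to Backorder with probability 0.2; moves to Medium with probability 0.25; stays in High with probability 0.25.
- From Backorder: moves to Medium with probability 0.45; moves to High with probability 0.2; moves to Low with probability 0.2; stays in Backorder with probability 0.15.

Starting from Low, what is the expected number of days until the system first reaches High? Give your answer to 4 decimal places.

5.2063

Let t(s) be the expected number of days to first reach High from state s, with t(High) = 0. Conditioning on the first day:
t(Low) = 1 + 0.1·t(Low) + 0.35·t(Medium) + 0.45·t(Backorder)
t(Medium) = 1 + 0.3·t(Low) + 0.1·t(Medium) + 0.3·t(Backorder)
t(Backorder) = 1 + 0.2·t(Low) + 0.45·t(Medium) + 0.15·t(Backorder)
Solving: t(Low) = 5.2063, t(Medium) = 4.4286, t(Backorder) = 4.7460.
Expected days from Low to High: 5.2063.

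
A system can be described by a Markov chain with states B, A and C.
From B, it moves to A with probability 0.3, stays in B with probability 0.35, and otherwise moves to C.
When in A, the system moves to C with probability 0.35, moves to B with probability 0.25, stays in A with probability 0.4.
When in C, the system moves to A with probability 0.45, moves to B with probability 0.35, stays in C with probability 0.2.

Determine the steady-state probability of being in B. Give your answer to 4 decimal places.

0.3116

Let the stationary distribution be π with π = πP and π_1 + π_2 + π_3 = 1.
π_1 = 0.35·π_1 + 0.25·π_2 + 0.35·π_3
π_2 = 0.3·π_1 + 0.4·π_2 + 0.45·π_3
Solving with the normalization constraint gives π = (0.3116, 0.3841, 0.3043).
So the stationary probability of B is 0.3116.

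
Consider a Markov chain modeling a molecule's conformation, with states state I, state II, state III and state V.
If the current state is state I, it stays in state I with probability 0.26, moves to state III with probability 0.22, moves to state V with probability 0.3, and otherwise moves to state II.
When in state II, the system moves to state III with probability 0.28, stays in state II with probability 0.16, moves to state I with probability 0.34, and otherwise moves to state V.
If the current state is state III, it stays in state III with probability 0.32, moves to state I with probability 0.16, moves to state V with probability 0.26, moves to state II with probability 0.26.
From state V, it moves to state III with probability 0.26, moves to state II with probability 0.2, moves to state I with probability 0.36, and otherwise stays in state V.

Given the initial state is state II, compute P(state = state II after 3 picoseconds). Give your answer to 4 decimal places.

0.2126

Propagate the distribution vector 3 picoseconds from state II.
After 0 picoseconds: (0.0000, 1.0000, 0.0000, 0.0000)
After 1 picosecond: (0.3400, 0.1600, 0.2800, 0.2200)
After 2 picoseconds: (0.2668, 0.2172, 0.2664, 0.2496)
After 3 picoseconds: (0.2757, 0.2126, 0.2697, 0.2420)
P(in state II after 3 picoseconds) = 0.2126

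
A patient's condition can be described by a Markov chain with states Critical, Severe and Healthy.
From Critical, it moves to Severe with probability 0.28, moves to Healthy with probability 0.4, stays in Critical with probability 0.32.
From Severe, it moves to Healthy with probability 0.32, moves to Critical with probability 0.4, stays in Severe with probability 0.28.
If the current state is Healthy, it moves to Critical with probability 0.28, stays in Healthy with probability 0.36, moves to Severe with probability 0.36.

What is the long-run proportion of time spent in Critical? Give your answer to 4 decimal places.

0.3303

Let the stationary distribution be π with π = πP and π_1 + π_2 + π_3 = 1.
π_1 = 0.32·π_1 + 0.4·π_2 + 0.28·π_3
π_2 = 0.28·π_1 + 0.28·π_2 + 0.36·π_3
Solving with the normalization constraint gives π = (0.3303, 0.3089, 0.3609).
So the stationary probability of Critical is 0.3303.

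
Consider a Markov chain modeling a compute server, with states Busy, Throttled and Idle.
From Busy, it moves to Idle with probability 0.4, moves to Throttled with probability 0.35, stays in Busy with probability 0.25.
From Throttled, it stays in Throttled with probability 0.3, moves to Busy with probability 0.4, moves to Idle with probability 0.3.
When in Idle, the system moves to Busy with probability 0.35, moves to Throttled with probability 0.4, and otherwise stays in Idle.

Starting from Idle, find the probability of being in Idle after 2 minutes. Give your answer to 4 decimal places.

0.3225

Sum over the intermediate state after 1 minute:
P = P(Idle→Busy)·P(Busy→Idle) + P(Idle→Throttled)·P(Throttled→Idle) + P(Idle→Idle)·P(Idle→Idle)
  = 0.35×0.4 + 0.4×0.3 + 0.25×0.25
  = 0.1400 + 0.1200 + 0.0625 = 0.3225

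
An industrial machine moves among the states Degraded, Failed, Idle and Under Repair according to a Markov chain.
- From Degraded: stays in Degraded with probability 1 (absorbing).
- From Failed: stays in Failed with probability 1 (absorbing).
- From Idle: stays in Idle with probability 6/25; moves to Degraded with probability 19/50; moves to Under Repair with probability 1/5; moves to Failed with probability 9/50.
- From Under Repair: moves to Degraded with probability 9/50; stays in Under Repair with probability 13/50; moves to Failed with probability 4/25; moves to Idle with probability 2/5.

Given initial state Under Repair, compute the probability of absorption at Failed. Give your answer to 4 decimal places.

0.4013

Let h(s) be the probability of absorption at Failed starting from transient state s. Then h(Failed) = 1 and h(Degraded) = 0. By first-step analysis:
h(Idle) = 0.38·0 + 0.18·1 + 0.24·h(Idle) + 0.2·h(Under Repair)
h(Under Repair) = 0.18·0 + 0.16·1 + 0.4·h(Idle) + 0.26·h(Under Repair)
Solving: h(Idle) = 0.3425, h(Under Repair) = 0.4013.
Starting from Under Repair, the probability is 0.4013.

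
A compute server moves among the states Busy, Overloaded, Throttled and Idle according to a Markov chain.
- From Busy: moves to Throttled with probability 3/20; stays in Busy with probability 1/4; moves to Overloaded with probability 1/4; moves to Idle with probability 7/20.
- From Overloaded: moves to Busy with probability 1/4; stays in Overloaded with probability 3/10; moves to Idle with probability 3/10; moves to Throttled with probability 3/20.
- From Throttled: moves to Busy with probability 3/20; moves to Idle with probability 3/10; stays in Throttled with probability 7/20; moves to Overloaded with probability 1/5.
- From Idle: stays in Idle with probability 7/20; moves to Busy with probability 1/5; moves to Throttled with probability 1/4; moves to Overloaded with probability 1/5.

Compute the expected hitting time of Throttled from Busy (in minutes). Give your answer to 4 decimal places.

Let t(s) be the expected number of minutes to first reach Throttled from state s, with t(Throttled) = 0. Conditioning on the first minute:
t(Busy) = 1 + 0.25·t(Busy) + 0.25·t(Overloaded) + 0.35·t(Idle)
t(Overloaded) = 1 + 0.25·t(Busy) + 0.3·t(Overloaded) + 0.3·t(Idle)
t(Idle) = 1 + 0.2·t(Busy) + 0.2·t(Overloaded) + 0.35·t(Idle)
Solving: t(Busy) = 5.4415, t(Overloaded) = 5.4702, t(Idle) = 4.8959.
Expected minutes from Busy to Throttled: 5.4415.

5.4415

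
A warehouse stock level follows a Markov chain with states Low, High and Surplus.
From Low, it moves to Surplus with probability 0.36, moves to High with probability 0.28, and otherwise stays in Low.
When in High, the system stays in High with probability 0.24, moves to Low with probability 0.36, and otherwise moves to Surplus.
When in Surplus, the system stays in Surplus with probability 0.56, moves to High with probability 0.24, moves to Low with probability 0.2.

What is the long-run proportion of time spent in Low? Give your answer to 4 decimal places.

0.2860

Let the stationary distribution be π with π = πP and π_1 + π_2 + π_3 = 1.
π_1 = 0.36·π_1 + 0.36·π_2 + 0.2·π_3
π_2 = 0.28·π_1 + 0.24·π_2 + 0.24·π_3
Solving with the normalization constraint gives π = (0.2860, 0.2514, 0.4626).
So the stationary probability of Low is 0.2860.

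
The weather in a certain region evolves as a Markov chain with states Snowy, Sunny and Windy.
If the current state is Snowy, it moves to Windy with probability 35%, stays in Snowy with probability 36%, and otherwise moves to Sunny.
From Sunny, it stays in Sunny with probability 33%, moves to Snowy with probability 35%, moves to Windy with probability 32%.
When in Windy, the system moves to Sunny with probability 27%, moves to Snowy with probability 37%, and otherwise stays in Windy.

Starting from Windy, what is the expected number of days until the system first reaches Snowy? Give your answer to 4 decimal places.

Let t(s) be the expected number of days to first reach Snowy from state s, with t(Snowy) = 0. Conditioning on the first day:
t(Sunny) = 1 + 0.33·t(Sunny) + 0.32·t(Windy)
t(Windy) = 1 + 0.27·t(Sunny) + 0.36·t(Windy)
Solving: t(Sunny) = 2.8037, t(Windy) = 2.7453.
Expected days from Windy to Snowy: 2.7453.

2.7453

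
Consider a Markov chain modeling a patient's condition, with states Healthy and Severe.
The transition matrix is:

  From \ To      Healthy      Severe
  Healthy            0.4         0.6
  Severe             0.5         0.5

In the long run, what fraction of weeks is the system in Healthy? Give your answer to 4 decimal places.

Let the stationary distribution be π with π = πP and π_1 + π_2 = 1.
π_1 = 0.4·π_1 + 0.5·π_2
Solving with the normalization constraint gives π = (0.4545, 0.5455).
So the stationary probability of Healthy is 0.4545.

0.4545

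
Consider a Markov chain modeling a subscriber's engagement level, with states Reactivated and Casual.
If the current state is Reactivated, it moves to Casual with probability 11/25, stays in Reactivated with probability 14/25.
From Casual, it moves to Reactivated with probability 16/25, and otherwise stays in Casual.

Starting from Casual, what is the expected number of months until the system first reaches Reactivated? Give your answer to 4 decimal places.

Let t(s) be the expected number of months to first reach Reactivated from state s, with t(Reactivated) = 0. Conditioning on the first month:
t(Casual) = 1 + 0.36·t(Casual)
Solving: t(Casual) = 1.5625.
Expected months from Casual to Reactivated: 1.5625.

1.5625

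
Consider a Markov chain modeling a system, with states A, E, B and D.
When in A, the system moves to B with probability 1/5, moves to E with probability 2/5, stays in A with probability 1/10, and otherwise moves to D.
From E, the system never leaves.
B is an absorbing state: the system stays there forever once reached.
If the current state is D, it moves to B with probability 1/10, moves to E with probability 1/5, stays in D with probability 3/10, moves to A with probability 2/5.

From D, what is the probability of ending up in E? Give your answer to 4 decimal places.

0.6667

Let h(s) be the probability of absorption at E starting from transient state s. Then h(E) = 1 and h(B) = 0. By first-step analysis:
h(A) = 0.1·h(A) + 0.4·1 + 0.2·0 + 0.3·h(D)
h(D) = 0.4·h(A) + 0.2·1 + 0.1·0 + 0.3·h(D)
Solving: h(A) = 0.6667, h(D) = 0.6667.
Starting from D, the probability is 0.6667.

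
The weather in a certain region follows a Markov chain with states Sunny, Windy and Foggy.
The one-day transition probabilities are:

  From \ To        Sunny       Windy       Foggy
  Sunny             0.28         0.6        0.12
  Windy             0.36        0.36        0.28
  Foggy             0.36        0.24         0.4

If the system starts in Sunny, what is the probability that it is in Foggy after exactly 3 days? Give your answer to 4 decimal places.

0.2559

Propagate the distribution vector 3 days from Sunny.
After 0 days: (1.0000, 0.0000, 0.0000)
After 1 day: (0.2800, 0.6000, 0.1200)
After 2 days: (0.3376, 0.4128, 0.2496)
After 3 days: (0.3330, 0.4111, 0.2559)
P(in Foggy after 3 days) = 0.2559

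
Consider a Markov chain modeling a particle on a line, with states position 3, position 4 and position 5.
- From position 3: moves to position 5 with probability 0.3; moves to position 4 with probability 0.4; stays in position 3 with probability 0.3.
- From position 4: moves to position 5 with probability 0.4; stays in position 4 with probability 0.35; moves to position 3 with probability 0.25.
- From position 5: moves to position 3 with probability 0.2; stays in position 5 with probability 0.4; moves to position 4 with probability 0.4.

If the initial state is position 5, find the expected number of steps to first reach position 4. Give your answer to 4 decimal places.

2.5000

Let t(s) be the expected number of steps to first reach position 4 from state s, with t(position 4) = 0. Conditioning on the first step:
t(position 3) = 1 + 0.3·t(position 3) + 0.3·t(position 5)
t(position 5) = 1 + 0.2·t(position 3) + 0.4·t(position 5)
Solving: t(position 3) = 2.5000, t(position 5) = 2.5000.
Expected steps from position 5 to position 4: 2.5000.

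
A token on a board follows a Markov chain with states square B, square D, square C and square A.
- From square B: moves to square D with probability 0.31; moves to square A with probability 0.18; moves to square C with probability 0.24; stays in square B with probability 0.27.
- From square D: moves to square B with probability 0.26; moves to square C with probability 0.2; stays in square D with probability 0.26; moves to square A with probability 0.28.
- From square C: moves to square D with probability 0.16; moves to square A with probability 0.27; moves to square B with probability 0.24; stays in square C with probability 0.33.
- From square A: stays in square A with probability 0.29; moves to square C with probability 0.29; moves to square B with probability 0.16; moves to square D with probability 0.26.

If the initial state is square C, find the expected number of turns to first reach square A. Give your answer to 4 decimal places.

4.0077

Let t(s) be the expected number of turns to first reach square A from state s, with t(square A) = 0. Conditioning on the first turn:
t(square B) = 1 + 0.27·t(square B) + 0.31·t(square D) + 0.24·t(square C)
t(square D) = 1 + 0.26·t(square B) + 0.26·t(square D) + 0.2·t(square C)
t(square C) = 1 + 0.24·t(square B) + 0.16·t(square D) + 0.33·t(square C)
Solving: t(square B) = 4.3739, t(square D) = 3.9713, t(square C) = 4.0077.
Expected turns from square C to square A: 4.0077.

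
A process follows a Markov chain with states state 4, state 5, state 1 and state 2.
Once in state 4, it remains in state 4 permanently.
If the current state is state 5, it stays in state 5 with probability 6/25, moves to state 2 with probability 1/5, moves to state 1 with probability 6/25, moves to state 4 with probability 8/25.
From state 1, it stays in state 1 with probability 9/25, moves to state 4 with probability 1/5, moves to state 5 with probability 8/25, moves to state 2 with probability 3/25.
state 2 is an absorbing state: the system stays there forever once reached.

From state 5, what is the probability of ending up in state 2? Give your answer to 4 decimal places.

Let h(s) be the probability of absorption at state 2 starting from transient state s. Then h(state 2) = 1 and h(state 4) = 0. By first-step analysis:
h(state 5) = 0.32·0 + 0.24·h(state 5) + 0.24·h(state 1) + 0.2·1
h(state 1) = 0.2·0 + 0.32·h(state 5) + 0.36·h(state 1) + 0.12·1
Solving: h(state 5) = 0.3828, h(state 1) = 0.3789.
Starting from state 5, the probability is 0.3828.

0.3828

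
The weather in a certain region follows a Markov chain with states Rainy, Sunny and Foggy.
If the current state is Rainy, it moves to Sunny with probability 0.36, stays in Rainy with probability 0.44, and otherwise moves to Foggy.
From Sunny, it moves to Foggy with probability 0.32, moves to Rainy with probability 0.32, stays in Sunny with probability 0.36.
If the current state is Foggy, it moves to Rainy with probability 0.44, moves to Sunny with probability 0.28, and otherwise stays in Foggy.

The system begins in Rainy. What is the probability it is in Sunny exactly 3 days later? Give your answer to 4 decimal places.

Propagate the distribution vector 3 days from Rainy.
After 0 days: (1.0000, 0.0000, 0.0000)
After 1 day: (0.4400, 0.3600, 0.2000)
After 2 days: (0.3968, 0.3440, 0.2592)
After 3 days: (0.3987, 0.3393, 0.2620)
P(in Sunny after 3 days) = 0.3393

0.3393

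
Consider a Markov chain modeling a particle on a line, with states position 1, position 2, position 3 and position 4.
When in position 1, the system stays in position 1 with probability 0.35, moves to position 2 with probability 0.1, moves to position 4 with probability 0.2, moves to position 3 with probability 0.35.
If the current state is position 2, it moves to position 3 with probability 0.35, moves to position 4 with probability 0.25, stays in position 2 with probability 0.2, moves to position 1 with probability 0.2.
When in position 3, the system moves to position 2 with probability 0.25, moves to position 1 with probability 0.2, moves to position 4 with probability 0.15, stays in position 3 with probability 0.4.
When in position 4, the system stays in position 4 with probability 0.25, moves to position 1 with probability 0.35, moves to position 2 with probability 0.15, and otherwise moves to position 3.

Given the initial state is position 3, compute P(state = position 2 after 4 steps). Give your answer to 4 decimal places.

0.1805

Propagate the distribution vector 4 steps from position 3.
After 0 steps: (0.0000, 0.0000, 1.0000, 0.0000)
After 1 step: (0.2000, 0.2500, 0.4000, 0.1500)
After 2 steps: (0.2525, 0.1925, 0.3550, 0.2000)
After 3 steps: (0.2679, 0.1825, 0.3478, 0.2019)
After 4 steps: (0.2705, 0.1805, 0.3472, 0.2018)
P(in position 2 after 4 steps) = 0.1805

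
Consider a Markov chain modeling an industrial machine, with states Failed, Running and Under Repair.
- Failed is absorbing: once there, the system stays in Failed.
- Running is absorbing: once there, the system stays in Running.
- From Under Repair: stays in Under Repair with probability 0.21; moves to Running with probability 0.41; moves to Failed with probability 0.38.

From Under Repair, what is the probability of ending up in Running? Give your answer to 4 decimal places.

Let h(s) be the probability of absorption at Running starting from transient state s. Then h(Running) = 1 and h(Failed) = 0. By first-step analysis:
h(Under Repair) = 0.38·0 + 0.41·1 + 0.21·h(Under Repair)
Solving: h(Under Repair) = 0.5190.
Starting from Under Repair, the probability is 0.5190.

0.5190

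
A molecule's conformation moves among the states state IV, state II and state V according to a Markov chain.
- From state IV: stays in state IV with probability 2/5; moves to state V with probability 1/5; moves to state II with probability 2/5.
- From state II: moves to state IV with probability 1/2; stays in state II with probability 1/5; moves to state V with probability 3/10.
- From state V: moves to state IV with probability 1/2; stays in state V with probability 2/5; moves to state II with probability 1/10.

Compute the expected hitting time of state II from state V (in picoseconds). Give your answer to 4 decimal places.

4.2308

Let t(s) be the expected number of picoseconds to first reach state II from state s, with t(state II) = 0. Conditioning on the first picosecond:
t(state IV) = 1 + 0.4·t(state IV) + 0.2·t(state V)
t(state V) = 1 + 0.5·t(state IV) + 0.4·t(state V)
Solving: t(state IV) = 3.0769, t(state V) = 4.2308.
Expected picoseconds from state V to state II: 4.2308.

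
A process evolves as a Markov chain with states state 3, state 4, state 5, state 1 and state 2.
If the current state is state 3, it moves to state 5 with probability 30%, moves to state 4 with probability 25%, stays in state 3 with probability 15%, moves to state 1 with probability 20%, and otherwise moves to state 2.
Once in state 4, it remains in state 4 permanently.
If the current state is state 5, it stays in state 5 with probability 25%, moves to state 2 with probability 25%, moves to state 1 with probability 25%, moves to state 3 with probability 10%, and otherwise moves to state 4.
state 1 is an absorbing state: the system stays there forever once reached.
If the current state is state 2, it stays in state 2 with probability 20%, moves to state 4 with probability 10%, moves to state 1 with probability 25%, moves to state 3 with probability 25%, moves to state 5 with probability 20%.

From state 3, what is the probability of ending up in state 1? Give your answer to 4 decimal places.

0.5260

Let h(s) be the probability of absorption at state 1 starting from transient state s. Then h(state 1) = 1 and h(state 4) = 0. By first-step analysis:
h(state 3) = 0.15·h(state 3) + 0.25·0 + 0.3·h(state 5) + 0.2·1 + 0.1·h(state 2)
h(state 5) = 0.1·h(state 3) + 0.15·0 + 0.25·h(state 5) + 0.25·1 + 0.25·h(state 2)
h(state 2) = 0.25·h(state 3) + 0.1·0 + 0.2·h(state 5) + 0.25·1 + 0.2·h(state 2)
Solving: h(state 3) = 0.5260, h(state 5) = 0.6136, h(state 2) = 0.6303.
Starting from state 3, the probability is 0.5260.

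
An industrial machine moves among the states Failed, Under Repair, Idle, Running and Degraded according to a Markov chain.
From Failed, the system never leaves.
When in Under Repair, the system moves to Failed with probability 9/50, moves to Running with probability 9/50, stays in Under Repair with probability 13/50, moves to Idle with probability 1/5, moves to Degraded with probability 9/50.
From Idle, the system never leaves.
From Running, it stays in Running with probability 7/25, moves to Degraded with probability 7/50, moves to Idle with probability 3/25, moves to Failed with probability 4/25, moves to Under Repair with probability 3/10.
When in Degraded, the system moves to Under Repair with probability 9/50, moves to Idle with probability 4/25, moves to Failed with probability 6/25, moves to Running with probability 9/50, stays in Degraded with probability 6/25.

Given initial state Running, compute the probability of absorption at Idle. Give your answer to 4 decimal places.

Let h(s) be the probability of absorption at Idle starting from transient state s. Then h(Idle) = 1 and h(Failed) = 0. By first-step analysis:
h(Under Repair) = 0.18·0 + 0.26·h(Under Repair) + 0.2·1 + 0.18·h(Running) + 0.18·h(Degraded)
h(Running) = 0.16·0 + 0.3·h(Under Repair) + 0.12·1 + 0.28·h(Running) + 0.14·h(Degraded)
h(Degraded) = 0.24·0 + 0.18·h(Under Repair) + 0.16·1 + 0.18·h(Running) + 0.24·h(Degraded)
Solving: h(Under Repair) = 0.4858, h(Running) = 0.4533, h(Degraded) = 0.4330.
Starting from Running, the probability is 0.4533.

0.4533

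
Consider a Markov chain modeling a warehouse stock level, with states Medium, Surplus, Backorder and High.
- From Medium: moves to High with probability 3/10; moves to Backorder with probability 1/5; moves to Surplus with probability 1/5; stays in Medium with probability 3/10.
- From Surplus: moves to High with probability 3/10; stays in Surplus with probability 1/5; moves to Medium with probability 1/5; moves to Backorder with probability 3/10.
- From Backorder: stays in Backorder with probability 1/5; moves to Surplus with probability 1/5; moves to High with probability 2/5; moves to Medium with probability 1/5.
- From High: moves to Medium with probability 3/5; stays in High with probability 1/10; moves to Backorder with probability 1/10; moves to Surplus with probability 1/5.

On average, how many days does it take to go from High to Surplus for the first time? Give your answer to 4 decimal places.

5.0000

Let t(s) be the expected number of days to first reach Surplus from state s, with t(Surplus) = 0. Conditioning on the first day:
t(Medium) = 1 + 0.3·t(Medium) + 0.2·t(Backorder) + 0.3·t(High)
t(Backorder) = 1 + 0.2·t(Medium) + 0.2·t(Backorder) + 0.4·t(High)
t(High) = 1 + 0.6·t(Medium) + 0.1·t(Backorder) + 0.1·t(High)
Solving: t(Medium) = 5.0000, t(Backorder) = 5.0000, t(High) = 5.0000.
Expected days from High to Surplus: 5.0000.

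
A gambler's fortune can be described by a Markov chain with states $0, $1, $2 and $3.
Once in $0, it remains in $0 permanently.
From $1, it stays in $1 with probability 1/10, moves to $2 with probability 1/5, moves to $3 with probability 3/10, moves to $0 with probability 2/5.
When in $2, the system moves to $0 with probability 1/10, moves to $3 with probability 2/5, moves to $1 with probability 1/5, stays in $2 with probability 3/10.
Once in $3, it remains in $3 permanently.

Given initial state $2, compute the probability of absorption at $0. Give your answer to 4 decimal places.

Let h(s) be the probability of absorption at $0 starting from transient state s. Then h($0) = 1 and h($3) = 0. By first-step analysis:
h($1) = 0.4·1 + 0.1·h($1) + 0.2·h($2) + 0.3·0
h($2) = 0.1·1 + 0.2·h($1) + 0.3·h($2) + 0.4·0
Solving: h($1) = 0.5085, h($2) = 0.2881.
Starting from $2, the probability is 0.2881.

0.2881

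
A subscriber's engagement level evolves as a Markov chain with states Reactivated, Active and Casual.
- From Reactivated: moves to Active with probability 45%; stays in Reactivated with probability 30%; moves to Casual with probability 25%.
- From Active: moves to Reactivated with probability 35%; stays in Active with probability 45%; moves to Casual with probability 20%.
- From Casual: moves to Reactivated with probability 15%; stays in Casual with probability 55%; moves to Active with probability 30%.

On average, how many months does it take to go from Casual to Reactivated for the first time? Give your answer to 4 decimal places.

Let t(s) be the expected number of months to first reach Reactivated from state s, with t(Reactivated) = 0. Conditioning on the first month:
t(Active) = 1 + 0.45·t(Active) + 0.2·t(Casual)
t(Casual) = 1 + 0.3·t(Active) + 0.55·t(Casual)
Solving: t(Active) = 3.4667, t(Casual) = 4.5333.
Expected months from Casual to Reactivated: 4.5333.

4.5333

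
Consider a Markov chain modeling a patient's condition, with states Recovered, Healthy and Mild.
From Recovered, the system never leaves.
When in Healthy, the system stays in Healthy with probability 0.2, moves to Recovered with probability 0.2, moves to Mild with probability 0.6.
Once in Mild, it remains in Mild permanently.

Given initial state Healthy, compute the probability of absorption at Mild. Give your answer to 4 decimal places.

0.7500

Let h(s) be the probability of absorption at Mild starting from transient state s. Then h(Mild) = 1 and h(Recovered) = 0. By first-step analysis:
h(Healthy) = 0.2·0 + 0.2·h(Healthy) + 0.6·1
Solving: h(Healthy) = 0.7500.
Starting from Healthy, the probability is 0.7500.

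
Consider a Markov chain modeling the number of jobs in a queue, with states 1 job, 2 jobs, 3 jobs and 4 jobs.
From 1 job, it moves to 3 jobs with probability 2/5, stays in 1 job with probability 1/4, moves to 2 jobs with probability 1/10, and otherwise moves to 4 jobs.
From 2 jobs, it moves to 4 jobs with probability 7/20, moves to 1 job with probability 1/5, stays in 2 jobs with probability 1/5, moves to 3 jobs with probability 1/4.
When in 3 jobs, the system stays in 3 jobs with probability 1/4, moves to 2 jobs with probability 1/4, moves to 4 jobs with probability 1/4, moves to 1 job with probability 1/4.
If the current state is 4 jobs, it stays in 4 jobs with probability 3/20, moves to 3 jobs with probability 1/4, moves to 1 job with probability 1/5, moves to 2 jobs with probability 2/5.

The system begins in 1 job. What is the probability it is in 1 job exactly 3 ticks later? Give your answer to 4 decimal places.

Propagate the distribution vector 3 ticks from 1 job.
After 0 ticks: (1.0000, 0.0000, 0.0000, 0.0000)
After 1 tick: (0.2500, 0.1000, 0.4000, 0.2500)
After 2 ticks: (0.2325, 0.2450, 0.2875, 0.2350)
After 3 ticks: (0.2260, 0.2381, 0.2849, 0.2510)
P(in 1 job after 3 ticks) = 0.2260

0.2260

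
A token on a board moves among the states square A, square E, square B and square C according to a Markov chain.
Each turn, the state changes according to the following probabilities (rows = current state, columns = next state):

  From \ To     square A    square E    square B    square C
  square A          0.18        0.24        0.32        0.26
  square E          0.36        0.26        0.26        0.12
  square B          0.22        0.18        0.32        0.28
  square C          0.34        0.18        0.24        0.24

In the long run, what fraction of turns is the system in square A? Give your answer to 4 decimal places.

0.2669

Let the stationary distribution be π with π = πP and π_1 + π_2 + π_3 + π_4 = 1.
π_1 = 0.18·π_1 + 0.36·π_2 + 0.22·π_3 + 0.34·π_4
π_2 = 0.24·π_1 + 0.26·π_2 + 0.18·π_3 + 0.18·π_4
π_3 = 0.32·π_1 + 0.26·π_2 + 0.32·π_3 + 0.24·π_4
Solving with the normalization constraint gives π = (0.2669, 0.2131, 0.2887, 0.2313).
So the stationary probability of square A is 0.2669.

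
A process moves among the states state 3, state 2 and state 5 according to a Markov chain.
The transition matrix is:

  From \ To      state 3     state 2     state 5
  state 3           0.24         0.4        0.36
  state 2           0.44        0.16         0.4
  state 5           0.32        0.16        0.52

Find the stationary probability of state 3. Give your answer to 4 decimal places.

Let the stationary distribution be π with π = πP and π_1 + π_2 + π_3 = 1.
π_1 = 0.24·π_1 + 0.44·π_2 + 0.32·π_3
π_2 = 0.4·π_1 + 0.16·π_2 + 0.16·π_3
Solving with the normalization constraint gives π = (0.3227, 0.2374, 0.4399).
So the stationary probability of state 3 is 0.3227.

0.3227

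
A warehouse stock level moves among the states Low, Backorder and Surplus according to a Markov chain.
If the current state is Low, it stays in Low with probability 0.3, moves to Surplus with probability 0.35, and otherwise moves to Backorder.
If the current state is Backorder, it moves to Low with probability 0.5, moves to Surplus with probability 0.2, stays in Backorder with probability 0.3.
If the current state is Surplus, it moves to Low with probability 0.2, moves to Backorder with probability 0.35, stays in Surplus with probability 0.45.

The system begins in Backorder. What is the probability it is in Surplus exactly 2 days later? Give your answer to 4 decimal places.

Sum over the intermediate state after 1 day:
P = P(Backorder→Low)·P(Low→Surplus) + P(Backorder→Backorder)·P(Backorder→Surplus) + P(Backorder→Surplus)·P(Surplus→Surplus)
  = 0.5×0.35 + 0.3×0.2 + 0.2×0.45
  = 0.1750 + 0.0600 + 0.0900 = 0.3250

0.3250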